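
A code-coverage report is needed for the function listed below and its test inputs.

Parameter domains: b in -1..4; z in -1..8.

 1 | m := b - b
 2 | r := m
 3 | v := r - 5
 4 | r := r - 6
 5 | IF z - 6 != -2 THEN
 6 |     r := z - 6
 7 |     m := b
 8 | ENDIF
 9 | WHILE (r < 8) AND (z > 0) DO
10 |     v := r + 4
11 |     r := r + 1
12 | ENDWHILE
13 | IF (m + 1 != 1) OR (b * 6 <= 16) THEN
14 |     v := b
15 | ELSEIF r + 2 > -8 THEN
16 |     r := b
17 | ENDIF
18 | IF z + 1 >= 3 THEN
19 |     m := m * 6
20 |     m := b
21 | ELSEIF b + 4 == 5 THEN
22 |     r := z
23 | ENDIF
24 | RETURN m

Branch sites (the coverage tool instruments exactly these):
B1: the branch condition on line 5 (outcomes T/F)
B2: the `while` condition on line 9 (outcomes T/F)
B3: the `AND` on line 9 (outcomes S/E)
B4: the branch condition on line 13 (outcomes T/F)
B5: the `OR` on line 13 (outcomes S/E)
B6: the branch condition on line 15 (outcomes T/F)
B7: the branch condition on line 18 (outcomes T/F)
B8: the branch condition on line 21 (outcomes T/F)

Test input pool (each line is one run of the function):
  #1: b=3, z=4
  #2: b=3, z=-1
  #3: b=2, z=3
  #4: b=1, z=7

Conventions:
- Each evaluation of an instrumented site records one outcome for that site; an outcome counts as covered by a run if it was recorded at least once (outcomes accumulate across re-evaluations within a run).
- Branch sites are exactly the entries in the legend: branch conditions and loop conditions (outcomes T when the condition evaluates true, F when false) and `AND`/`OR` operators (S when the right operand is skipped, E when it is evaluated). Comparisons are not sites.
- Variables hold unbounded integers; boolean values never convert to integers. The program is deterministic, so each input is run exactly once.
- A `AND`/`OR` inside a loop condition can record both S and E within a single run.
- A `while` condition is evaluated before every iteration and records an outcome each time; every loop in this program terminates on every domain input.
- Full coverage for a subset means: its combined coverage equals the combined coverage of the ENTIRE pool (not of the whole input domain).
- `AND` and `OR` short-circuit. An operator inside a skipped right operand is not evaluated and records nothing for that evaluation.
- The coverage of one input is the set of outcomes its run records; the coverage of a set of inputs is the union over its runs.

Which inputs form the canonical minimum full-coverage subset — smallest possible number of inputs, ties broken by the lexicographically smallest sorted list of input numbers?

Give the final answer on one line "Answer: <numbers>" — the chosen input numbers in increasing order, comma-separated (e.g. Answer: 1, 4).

input #1, b=3, z=4: outcomes B1=F, B2=T, B2=F, B3=S, B3=E, B4=F, B5=E, B6=T, B7=T
input #2, b=3, z=-1: outcomes B1=T, B2=F, B3=E, B4=T, B5=S, B7=F, B8=F
input #3, b=2, z=3: outcomes B1=T, B2=T, B2=F, B3=S, B3=E, B4=T, B5=S, B7=T
input #4, b=1, z=7: outcomes B1=T, B2=T, B2=F, B3=S, B3=E, B4=T, B5=S, B7=T
the full pool covers 14 outcomes: B1=T, B1=F, B2=T, B2=F, B3=S, B3=E, B4=T, B4=F, B5=S, B5=E, B6=T, B7=T, B7=F, B8=F
checked all size-1 subsets: none covers 14 outcomes (max 9/14)
the canonical winner is {1, 2}: size 2, full 14-outcome coverage, earliest index list among size-2 covers

Answer: 1, 2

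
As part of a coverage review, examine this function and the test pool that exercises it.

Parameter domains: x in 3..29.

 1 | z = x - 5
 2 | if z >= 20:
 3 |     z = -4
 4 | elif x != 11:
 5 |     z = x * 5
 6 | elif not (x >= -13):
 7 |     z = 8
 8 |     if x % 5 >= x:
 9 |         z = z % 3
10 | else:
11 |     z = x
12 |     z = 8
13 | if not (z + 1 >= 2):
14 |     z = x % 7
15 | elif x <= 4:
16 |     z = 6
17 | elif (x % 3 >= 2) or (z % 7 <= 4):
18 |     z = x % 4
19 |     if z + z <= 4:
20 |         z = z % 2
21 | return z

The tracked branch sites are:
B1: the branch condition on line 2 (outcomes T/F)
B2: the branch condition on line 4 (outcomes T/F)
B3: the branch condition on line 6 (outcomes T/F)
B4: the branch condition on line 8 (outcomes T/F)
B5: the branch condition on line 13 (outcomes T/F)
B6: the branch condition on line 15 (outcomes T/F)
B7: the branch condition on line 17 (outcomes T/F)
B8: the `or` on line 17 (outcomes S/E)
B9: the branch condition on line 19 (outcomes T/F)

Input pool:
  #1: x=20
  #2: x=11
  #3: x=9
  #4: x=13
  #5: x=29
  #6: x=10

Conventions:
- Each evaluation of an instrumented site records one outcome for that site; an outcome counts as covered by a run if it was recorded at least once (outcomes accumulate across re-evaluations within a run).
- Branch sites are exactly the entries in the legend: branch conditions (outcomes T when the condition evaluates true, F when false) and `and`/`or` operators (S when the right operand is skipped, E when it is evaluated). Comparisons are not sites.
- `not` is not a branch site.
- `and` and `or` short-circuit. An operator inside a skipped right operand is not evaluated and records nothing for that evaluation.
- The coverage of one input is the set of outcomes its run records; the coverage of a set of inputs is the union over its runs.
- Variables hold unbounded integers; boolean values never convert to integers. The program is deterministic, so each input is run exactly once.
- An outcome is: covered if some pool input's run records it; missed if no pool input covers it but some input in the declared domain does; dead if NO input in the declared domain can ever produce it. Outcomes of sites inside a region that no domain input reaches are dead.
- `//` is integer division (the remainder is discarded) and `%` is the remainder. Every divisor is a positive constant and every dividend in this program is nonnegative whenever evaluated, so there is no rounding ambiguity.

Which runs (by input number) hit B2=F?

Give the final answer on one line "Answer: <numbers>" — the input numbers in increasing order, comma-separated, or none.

input #1 (x=20): misses B2=F
input #2 (x=11): covers B2=F
input #3 (x=9): misses B2=F
input #4 (x=13): misses B2=F
input #5 (x=29): misses B2=F
input #6 (x=10): misses B2=F

Answer: 2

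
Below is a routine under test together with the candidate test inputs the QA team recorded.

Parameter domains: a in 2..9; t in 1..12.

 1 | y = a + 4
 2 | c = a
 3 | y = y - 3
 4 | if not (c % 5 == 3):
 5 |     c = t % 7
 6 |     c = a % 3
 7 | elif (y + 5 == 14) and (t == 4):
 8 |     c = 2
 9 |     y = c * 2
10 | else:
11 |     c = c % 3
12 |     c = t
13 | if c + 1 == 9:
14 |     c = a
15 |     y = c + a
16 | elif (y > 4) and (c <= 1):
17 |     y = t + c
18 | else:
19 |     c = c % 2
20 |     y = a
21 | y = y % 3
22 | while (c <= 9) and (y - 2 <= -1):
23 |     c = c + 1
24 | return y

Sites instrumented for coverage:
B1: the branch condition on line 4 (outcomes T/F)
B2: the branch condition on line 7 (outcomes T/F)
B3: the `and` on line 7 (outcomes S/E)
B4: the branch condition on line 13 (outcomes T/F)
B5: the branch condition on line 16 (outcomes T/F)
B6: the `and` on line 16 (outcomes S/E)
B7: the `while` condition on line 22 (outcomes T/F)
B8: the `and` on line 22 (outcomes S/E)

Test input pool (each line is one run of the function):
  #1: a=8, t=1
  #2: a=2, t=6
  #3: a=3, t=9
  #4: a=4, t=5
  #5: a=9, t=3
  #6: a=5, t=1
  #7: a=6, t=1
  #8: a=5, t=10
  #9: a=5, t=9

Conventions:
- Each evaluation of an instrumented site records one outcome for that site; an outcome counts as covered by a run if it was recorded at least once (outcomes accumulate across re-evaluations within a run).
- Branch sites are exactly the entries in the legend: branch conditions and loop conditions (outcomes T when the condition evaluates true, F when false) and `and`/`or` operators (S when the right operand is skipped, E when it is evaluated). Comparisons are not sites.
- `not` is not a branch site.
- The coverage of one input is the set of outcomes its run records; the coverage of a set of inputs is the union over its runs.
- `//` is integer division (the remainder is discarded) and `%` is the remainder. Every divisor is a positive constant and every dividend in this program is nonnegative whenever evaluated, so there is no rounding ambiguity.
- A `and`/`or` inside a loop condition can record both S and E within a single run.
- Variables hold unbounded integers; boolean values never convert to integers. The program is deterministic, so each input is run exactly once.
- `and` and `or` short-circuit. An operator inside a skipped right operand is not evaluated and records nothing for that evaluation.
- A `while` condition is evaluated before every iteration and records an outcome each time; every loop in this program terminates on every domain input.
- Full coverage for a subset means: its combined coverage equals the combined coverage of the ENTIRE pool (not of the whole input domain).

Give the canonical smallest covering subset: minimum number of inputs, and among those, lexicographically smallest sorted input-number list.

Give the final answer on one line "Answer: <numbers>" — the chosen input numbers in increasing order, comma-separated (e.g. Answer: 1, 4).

input #1, a=8, t=1: events B1->F, B3->E, B2->F, B4->F, B6->E, B5->T, B8->E, B7->F; outcomes B1=F, B2=F, B3=E, B4=F, B5=T, B6=E, B7=F, B8=E
input #2, a=2, t=6: events B1->T, B4->F, B6->S, B5->F, B8->E, B7->F; outcomes B1=T, B4=F, B5=F, B6=S, B7=F, B8=E
input #3, a=3, t=9: events B1->F, B3->S, B2->F, B4->F, B6->S, B5->F, B8->E, B7->T, B8->E, B7->T, B8->E, B7->T, B8->E, B7->T, ...; outcomes B1=F, B2=F, B3=S, B4=F, B5=F, B6=S, B7=T, B7=F, B8=S, B8=E
input #4, a=4, t=5: events B1->T, B4->F, B6->E, B5->T, B8->E, B7->T, B8->E, B7->T, B8->E, B7->T, B8->E, B7->T, B8->E, B7->T, ...; outcomes B1=T, B4=F, B5=T, B6=E, B7=T, B7=F, B8=S, B8=E
input #5, a=9, t=3: events B1->T, B4->F, B6->E, B5->T, B8->E, B7->T, B8->E, B7->T, B8->E, B7->T, B8->E, B7->T, B8->E, B7->T, ...; outcomes B1=T, B4=F, B5=T, B6=E, B7=T, B7=F, B8=S, B8=E
input #6, a=5, t=1: events B1->T, B4->F, B6->E, B5->F, B8->E, B7->F; outcomes B1=T, B4=F, B5=F, B6=E, B7=F, B8=E
input #7, a=6, t=1: events B1->T, B4->F, B6->E, B5->T, B8->E, B7->T, B8->E, B7->T, B8->E, B7->T, B8->E, B7->T, B8->E, B7->T, ...; outcomes B1=T, B4=F, B5=T, B6=E, B7=T, B7=F, B8=S, B8=E
input #8, a=5, t=10: events B1->T, B4->F, B6->E, B5->F, B8->E, B7->F; outcomes B1=T, B4=F, B5=F, B6=E, B7=F, B8=E
input #9, a=5, t=9: events B1->T, B4->F, B6->E, B5->F, B8->E, B7->F; outcomes B1=T, B4=F, B5=F, B6=E, B7=F, B8=E
the full pool covers 14 outcomes: B1=T, B1=F, B2=F, B3=S, B3=E, B4=F, B5=T, B5=F, B6=S, B6=E, B7=T, B7=F, B8=S, B8=E
every size-1 subset falls short of the 14 outcomes (best: 10/14)
every size-2 subset falls short of the 14 outcomes (best: 13/14)
at size 3, {1, 2, 3} reaches all 14 outcomes; every lexicographically earlier size-3 subset fails

Answer: 1, 2, 3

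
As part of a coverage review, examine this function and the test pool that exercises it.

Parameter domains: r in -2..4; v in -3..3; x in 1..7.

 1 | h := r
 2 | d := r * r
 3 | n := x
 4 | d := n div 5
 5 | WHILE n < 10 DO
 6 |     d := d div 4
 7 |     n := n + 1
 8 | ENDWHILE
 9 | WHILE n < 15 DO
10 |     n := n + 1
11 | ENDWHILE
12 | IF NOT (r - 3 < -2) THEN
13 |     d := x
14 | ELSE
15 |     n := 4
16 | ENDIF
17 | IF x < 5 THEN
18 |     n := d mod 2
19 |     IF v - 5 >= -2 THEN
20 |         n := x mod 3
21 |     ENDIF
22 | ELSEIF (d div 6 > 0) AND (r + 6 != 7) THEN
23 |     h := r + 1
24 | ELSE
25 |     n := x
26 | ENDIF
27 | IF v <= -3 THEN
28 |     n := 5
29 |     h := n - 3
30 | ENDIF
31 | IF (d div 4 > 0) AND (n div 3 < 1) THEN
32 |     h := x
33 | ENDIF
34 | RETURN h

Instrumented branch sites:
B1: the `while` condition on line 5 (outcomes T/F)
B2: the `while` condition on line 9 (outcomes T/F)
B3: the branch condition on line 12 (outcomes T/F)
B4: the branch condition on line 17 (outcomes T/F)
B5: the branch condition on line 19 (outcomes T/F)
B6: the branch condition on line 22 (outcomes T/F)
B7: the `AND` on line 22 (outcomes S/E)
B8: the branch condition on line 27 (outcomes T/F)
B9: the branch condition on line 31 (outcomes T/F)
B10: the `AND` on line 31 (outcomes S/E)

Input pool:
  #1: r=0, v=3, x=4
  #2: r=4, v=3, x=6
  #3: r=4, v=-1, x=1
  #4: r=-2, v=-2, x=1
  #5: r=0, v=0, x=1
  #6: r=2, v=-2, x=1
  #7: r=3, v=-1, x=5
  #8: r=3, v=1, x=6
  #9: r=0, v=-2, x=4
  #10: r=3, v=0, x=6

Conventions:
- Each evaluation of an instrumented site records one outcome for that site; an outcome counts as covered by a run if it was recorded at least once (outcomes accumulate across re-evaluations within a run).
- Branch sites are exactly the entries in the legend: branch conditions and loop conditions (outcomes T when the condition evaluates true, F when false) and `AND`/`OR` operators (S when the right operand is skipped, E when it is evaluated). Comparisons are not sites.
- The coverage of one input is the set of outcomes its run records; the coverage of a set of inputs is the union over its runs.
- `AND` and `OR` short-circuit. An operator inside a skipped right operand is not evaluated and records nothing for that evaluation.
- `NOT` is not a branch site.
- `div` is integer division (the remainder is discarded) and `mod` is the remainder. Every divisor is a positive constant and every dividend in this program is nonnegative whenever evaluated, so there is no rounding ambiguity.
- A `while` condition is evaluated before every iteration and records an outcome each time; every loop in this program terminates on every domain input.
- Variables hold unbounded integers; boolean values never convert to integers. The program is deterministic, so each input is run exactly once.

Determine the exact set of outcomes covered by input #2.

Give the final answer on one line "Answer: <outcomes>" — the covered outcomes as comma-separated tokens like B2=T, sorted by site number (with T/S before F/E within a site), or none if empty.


Running input #2 (r=4, v=3, x=6), event by event:
  B1->T, B1->T, B1->T, B1->T, B1->F, B2->T, B2->T, B2->T, B2->T, B2->T
  B2->F, B3->T, B4->F, B7->E, B6->T, B8->F, B10->E, B9->F
deduplicating events, the covered set is: B1=T, B1=F, B2=T, B2=F, B3=T, B4=F, B6=T, B7=E, B8=F, B9=F, B10=E
Answer: B1=T, B1=F, B2=T, B2=F, B3=T, B4=F, B6=T, B7=E, B8=F, B9=F, B10=E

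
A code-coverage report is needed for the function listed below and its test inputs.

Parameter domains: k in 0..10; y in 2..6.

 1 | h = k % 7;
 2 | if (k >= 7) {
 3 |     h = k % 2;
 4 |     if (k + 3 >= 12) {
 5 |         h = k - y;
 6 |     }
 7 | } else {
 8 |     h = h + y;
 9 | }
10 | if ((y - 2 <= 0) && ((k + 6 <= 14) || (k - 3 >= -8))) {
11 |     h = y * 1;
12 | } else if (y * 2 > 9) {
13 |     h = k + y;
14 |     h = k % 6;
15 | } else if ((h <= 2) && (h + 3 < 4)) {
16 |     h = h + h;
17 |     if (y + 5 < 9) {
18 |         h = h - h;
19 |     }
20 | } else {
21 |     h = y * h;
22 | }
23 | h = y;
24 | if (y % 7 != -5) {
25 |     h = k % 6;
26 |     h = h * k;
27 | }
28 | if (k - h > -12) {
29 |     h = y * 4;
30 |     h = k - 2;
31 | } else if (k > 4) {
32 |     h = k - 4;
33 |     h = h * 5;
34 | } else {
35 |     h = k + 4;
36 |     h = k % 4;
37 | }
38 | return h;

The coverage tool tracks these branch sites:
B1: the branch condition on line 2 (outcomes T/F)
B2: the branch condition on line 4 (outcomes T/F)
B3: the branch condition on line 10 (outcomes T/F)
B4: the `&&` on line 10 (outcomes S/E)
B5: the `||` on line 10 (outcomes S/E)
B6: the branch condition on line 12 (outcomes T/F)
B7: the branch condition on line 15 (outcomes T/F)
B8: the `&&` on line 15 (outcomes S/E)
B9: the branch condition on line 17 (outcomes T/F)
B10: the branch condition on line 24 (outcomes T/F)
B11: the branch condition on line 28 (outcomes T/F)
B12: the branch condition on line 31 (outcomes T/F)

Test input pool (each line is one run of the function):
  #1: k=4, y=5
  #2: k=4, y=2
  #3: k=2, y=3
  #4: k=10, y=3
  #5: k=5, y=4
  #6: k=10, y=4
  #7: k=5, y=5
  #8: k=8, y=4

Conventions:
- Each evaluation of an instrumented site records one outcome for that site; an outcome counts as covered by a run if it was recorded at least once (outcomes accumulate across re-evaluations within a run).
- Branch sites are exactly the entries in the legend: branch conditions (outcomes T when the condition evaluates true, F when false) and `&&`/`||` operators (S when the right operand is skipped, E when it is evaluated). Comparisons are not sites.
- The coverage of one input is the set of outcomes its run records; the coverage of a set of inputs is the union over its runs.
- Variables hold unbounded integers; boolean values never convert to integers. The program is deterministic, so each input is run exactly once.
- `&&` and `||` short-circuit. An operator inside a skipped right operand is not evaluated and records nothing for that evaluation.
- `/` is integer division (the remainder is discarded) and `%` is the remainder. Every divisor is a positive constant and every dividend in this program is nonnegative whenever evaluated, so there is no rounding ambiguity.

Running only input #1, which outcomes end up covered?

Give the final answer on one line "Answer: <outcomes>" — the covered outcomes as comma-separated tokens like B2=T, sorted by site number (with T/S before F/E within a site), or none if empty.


Running input #1 (k=4, y=5), event by event:
  B1->F, B4->S, B3->F, B6->T, B10->T, B11->F, B12->F
collecting distinct outcomes: B1=F, B3=F, B4=S, B6=T, B10=T, B11=F, B12=F
Answer: B1=F, B3=F, B4=S, B6=T, B10=T, B11=F, B12=F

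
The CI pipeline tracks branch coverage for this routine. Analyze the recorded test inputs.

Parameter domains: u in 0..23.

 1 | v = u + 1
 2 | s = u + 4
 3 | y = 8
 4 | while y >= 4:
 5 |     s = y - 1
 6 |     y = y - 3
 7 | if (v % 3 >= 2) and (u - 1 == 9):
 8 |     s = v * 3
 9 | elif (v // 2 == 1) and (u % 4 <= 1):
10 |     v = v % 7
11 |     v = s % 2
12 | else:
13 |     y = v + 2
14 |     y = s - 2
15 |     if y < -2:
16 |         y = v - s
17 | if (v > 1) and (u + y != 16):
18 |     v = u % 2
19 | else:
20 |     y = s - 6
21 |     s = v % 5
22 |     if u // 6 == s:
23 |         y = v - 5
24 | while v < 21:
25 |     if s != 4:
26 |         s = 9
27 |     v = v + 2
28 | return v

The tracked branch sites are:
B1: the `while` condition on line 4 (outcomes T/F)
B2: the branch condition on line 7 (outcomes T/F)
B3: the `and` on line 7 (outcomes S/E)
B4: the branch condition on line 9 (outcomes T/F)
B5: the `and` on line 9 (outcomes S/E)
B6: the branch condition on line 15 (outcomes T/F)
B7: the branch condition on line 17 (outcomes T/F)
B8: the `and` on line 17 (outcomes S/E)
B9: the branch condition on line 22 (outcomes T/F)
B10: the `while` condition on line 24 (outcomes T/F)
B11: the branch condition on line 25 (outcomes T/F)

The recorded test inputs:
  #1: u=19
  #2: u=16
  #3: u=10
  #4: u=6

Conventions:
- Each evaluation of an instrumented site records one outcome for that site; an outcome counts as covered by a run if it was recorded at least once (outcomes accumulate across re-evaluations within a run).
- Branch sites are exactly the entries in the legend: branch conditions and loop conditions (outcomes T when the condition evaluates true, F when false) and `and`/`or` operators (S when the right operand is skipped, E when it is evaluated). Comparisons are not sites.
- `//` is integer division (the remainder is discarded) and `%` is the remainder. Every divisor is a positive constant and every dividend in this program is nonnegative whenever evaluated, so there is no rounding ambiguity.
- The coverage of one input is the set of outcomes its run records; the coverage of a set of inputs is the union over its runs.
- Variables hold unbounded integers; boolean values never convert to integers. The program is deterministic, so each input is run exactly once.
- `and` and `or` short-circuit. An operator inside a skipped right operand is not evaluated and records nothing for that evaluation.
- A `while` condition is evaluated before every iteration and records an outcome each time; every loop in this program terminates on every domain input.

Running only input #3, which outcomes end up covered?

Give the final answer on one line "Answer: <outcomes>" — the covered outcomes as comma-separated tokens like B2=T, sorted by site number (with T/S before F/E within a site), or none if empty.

Event log for input #3 (u=10):
  B1->T, B1->T, B1->F, B3->E, B2->T, B8->E, B7->T, B10->T, B11->T, B10->T
  B11->T, B10->T, B11->T, B10->T, B11->T, B10->T, B11->T, B10->T, B11->T, B10->T
  B11->T, B10->T, B11->T, B10->T, B11->T, B10->T, B11->T, B10->T, B11->T, B10->F
deduplicating events, the covered set is: B1=T, B1=F, B2=T, B3=E, B7=T, B8=E, B10=T, B10=F, B11=T

Answer: B1=T, B1=F, B2=T, B3=E, B7=T, B8=E, B10=T, B10=F, B11=T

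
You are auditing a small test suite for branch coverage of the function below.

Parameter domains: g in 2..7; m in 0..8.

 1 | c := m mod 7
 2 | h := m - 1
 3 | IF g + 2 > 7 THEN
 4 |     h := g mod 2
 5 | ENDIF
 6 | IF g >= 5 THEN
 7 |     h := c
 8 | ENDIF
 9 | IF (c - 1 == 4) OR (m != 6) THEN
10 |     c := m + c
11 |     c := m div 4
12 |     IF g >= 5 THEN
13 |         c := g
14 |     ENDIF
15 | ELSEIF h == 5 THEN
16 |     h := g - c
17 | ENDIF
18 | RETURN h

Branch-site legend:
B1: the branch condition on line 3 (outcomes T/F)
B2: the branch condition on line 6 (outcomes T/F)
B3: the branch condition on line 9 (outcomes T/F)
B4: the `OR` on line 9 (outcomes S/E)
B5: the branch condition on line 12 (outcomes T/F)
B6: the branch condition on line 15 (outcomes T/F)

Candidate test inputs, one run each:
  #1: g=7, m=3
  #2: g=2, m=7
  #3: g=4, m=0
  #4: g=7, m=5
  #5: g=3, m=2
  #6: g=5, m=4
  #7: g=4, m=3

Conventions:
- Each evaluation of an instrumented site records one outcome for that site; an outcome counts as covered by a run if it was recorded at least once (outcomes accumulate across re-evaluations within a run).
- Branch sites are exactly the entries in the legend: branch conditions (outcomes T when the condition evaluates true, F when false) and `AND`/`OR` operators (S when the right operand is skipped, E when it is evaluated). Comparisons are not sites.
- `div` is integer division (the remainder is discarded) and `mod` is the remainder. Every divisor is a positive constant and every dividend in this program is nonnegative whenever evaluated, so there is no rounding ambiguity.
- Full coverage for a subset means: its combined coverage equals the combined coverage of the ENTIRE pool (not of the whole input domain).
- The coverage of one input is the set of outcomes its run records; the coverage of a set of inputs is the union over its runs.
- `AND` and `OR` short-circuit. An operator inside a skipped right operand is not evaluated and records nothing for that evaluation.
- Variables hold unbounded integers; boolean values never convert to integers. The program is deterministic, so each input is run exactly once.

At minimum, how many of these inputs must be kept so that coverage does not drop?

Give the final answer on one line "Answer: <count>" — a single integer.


input #1, g=7, m=3: events B1->T, B2->T, B4->E, B3->T, B5->T; outcomes B1=T, B2=T, B3=T, B4=E, B5=T
input #2, g=2, m=7: events B1->F, B2->F, B4->E, B3->T, B5->F; outcomes B1=F, B2=F, B3=T, B4=E, B5=F
input #3, g=4, m=0: events B1->F, B2->F, B4->E, B3->T, B5->F; outcomes B1=F, B2=F, B3=T, B4=E, B5=F
input #4, g=7, m=5: events B1->T, B2->T, B4->S, B3->T, B5->T; outcomes B1=T, B2=T, B3=T, B4=S, B5=T
input #5, g=3, m=2: events B1->F, B2->F, B4->E, B3->T, B5->F; outcomes B1=F, B2=F, B3=T, B4=E, B5=F
input #6, g=5, m=4: events B1->F, B2->T, B4->E, B3->T, B5->T; outcomes B1=F, B2=T, B3=T, B4=E, B5=T
input #7, g=4, m=3: events B1->F, B2->F, B4->E, B3->T, B5->F; outcomes B1=F, B2=F, B3=T, B4=E, B5=F
together the pool reaches 9 outcomes: B1=T, B1=F, B2=T, B2=F, B3=T, B4=S, B4=E, B5=T, B5=F
size 1 is not enough: best union over all size-1 subsets is 5/9
the canonical winner is {2, 4}: size 2, full 9-outcome coverage, earliest index list among size-2 covers
Answer: 2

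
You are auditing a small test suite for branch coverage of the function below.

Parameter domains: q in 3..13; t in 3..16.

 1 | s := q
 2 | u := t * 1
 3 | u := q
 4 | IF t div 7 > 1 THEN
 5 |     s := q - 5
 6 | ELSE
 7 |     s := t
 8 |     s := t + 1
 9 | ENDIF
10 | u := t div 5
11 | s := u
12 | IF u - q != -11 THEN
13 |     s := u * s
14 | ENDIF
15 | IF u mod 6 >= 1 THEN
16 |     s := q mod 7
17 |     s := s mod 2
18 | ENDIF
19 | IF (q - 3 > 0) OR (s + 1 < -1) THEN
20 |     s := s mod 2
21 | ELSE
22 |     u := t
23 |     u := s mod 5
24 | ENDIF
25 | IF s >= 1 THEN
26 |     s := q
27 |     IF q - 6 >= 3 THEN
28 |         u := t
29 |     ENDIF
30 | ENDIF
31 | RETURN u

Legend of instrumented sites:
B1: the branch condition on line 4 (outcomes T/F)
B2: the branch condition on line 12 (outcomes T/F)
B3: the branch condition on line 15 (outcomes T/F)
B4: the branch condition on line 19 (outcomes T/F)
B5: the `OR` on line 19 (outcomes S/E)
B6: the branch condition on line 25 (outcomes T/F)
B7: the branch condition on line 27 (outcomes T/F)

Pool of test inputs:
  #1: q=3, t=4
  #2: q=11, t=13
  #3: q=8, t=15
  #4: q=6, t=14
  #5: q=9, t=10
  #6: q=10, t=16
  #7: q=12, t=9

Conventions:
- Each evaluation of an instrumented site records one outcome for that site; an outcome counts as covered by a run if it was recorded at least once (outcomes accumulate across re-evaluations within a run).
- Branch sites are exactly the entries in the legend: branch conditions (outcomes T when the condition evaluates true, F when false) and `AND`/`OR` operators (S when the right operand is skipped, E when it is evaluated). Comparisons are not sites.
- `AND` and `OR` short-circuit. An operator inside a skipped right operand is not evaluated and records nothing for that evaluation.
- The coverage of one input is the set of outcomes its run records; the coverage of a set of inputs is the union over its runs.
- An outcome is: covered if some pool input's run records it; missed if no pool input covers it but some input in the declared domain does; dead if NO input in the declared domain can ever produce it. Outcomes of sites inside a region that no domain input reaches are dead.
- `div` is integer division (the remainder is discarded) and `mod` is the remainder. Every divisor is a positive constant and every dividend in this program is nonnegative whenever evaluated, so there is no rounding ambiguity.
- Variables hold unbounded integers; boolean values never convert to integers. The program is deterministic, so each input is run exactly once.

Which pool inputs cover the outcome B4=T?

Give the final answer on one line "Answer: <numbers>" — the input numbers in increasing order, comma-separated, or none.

input #1 (q=3, t=4): does not produce B4=T
input #2 (q=11, t=13): produces B4=T
input #3 (q=8, t=15): produces B4=T
input #4 (q=6, t=14): produces B4=T
input #5 (q=9, t=10): produces B4=T
input #6 (q=10, t=16): produces B4=T
input #7 (q=12, t=9): produces B4=T

Answer: 2, 3, 4, 5, 6, 7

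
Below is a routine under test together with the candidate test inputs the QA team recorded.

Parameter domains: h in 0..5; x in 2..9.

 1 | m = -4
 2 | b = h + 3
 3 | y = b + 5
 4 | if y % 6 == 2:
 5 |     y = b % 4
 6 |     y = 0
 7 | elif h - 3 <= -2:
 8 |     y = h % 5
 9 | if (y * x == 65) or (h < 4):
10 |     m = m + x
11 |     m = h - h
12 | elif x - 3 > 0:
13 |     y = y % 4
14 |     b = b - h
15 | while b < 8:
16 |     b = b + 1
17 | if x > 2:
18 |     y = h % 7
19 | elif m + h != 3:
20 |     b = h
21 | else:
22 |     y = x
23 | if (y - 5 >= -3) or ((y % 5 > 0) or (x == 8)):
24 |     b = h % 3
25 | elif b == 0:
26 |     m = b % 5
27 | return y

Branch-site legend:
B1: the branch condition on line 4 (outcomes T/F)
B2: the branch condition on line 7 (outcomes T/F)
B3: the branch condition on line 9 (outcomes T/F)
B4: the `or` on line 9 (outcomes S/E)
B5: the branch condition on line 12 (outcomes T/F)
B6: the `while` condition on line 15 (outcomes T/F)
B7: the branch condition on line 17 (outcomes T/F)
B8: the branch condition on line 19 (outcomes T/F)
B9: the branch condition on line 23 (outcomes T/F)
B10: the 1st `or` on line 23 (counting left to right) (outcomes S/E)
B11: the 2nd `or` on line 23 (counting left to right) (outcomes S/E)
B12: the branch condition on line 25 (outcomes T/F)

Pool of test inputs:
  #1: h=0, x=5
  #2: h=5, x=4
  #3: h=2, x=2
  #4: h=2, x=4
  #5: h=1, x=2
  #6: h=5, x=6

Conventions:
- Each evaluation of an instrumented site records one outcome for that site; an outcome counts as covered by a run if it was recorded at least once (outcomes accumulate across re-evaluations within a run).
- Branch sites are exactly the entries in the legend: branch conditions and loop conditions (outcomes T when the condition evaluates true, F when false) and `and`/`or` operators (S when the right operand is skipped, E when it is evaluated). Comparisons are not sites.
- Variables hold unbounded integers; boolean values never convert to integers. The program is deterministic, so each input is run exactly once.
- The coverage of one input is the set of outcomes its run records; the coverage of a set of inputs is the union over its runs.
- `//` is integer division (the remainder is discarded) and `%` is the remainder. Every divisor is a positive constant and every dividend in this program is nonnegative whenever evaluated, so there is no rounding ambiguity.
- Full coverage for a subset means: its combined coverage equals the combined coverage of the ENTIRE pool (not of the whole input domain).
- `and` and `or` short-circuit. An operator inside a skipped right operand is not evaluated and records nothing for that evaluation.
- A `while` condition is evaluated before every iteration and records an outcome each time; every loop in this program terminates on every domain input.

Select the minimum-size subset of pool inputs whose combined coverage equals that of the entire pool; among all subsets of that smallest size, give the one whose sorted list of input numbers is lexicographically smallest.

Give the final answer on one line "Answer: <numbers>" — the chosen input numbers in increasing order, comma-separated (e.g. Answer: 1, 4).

run #1 (h=0, x=5) runs B1->T, B4->E, B3->T, B6->T, B6->T, B6->T, B6->T, B6->T, B6->F, B7->T, B10->E, B11->E, B9->F, B12->F; records B1=T, B3=T, B4=E, B6=T, B6=F, B7=T, B9=F, B10=E, B11=E, B12=F
run #2 (h=5, x=4) runs B1->F, B2->F, B4->E, B3->F, B5->T, B6->T, B6->T, B6->T, B6->T, B6->T, B6->F, B7->T, B10->S, B9->T; records B1=F, B2=F, B3=F, B4=E, B5=T, B6=T, B6=F, B7=T, B9=T, B10=S
run #3 (h=2, x=2) runs B1->F, B2->F, B4->E, B3->T, B6->T, B6->T, B6->T, B6->F, B7->F, B8->T, B10->S, B9->T; records B1=F, B2=F, B3=T, B4=E, B6=T, B6=F, B7=F, B8=T, B9=T, B10=S
run #4 (h=2, x=4) runs B1->F, B2->F, B4->E, B3->T, B6->T, B6->T, B6->T, B6->F, B7->T, B10->S, B9->T; records B1=F, B2=F, B3=T, B4=E, B6=T, B6=F, B7=T, B9=T, B10=S
run #5 (h=1, x=2) runs B1->F, B2->T, B4->E, B3->T, B6->T, B6->T, B6->T, B6->T, B6->F, B7->F, B8->T, B10->E, B11->S, B9->T; records B1=F, B2=T, B3=T, B4=E, B6=T, B6=F, B7=F, B8=T, B9=T, B10=E, B11=S
run #6 (h=5, x=6) runs B1->F, B2->F, B4->E, B3->F, B5->T, B6->T, B6->T, B6->T, B6->T, B6->T, B6->F, B7->T, B10->S, B9->T; records B1=F, B2=F, B3=F, B4=E, B5=T, B6=T, B6=F, B7=T, B9=T, B10=S
union over all inputs: B1=T, B1=F, B2=T, B2=F, B3=T, B3=F, B4=E, B5=T, B6=T, B6=F, B7=T, B7=F, B8=T, B9=T, B9=F, B10=S, B10=E, B11=S, B11=E, B12=F (20 outcomes)
checked all size-1 subsets: none covers 20 outcomes (max 11/20)
checked all size-2 subsets: none covers 20 outcomes (max 16/20)
at size 3, {1, 2, 5} reaches all 20 outcomes; every lexicographically earlier size-3 subset fails

Answer: 1, 2, 5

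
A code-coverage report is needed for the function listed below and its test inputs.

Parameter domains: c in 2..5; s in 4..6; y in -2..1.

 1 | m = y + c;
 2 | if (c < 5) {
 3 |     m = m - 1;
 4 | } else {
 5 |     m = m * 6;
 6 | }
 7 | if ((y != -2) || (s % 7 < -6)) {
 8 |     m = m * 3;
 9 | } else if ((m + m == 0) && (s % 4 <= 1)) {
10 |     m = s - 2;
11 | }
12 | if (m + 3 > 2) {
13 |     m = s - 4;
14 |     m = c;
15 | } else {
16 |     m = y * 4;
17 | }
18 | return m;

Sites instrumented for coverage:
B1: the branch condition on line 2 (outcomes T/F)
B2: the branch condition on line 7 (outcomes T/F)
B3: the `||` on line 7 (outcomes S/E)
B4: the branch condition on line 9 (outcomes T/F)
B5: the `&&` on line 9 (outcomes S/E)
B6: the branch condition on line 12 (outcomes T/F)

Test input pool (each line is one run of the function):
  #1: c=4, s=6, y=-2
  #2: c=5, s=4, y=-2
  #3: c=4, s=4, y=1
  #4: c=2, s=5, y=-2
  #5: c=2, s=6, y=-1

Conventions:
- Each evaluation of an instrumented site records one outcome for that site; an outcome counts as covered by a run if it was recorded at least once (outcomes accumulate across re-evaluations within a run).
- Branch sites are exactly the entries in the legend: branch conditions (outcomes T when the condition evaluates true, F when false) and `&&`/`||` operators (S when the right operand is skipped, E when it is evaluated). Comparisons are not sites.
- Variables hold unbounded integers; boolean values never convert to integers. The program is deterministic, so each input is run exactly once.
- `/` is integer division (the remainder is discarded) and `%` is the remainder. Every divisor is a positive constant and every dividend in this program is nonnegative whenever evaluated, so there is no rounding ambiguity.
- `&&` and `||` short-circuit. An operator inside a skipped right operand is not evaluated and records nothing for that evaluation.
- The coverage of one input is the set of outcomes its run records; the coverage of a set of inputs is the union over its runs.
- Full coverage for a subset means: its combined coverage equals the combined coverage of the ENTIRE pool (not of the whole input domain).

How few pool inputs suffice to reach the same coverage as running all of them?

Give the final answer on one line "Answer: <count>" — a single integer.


input #1 (c=4, s=6, y=-2): events B1->T, B3->E, B2->F, B5->S, B4->F, B6->T; covers B1=T, B2=F, B3=E, B4=F, B5=S, B6=T
input #2 (c=5, s=4, y=-2): events B1->F, B3->E, B2->F, B5->S, B4->F, B6->T; covers B1=F, B2=F, B3=E, B4=F, B5=S, B6=T
input #3 (c=4, s=4, y=1): events B1->T, B3->S, B2->T, B6->T; covers B1=T, B2=T, B3=S, B6=T
input #4 (c=2, s=5, y=-2): events B1->T, B3->E, B2->F, B5->S, B4->F, B6->F; covers B1=T, B2=F, B3=E, B4=F, B5=S, B6=F
input #5 (c=2, s=6, y=-1): events B1->T, B3->S, B2->T, B6->T; covers B1=T, B2=T, B3=S, B6=T
the full pool covers 10 outcomes: B1=T, B1=F, B2=T, B2=F, B3=S, B3=E, B4=F, B5=S, B6=T, B6=F
every size-1 subset falls short of the 10 outcomes (best: 6/10)
every size-2 subset falls short of the 10 outcomes (best: 9/10)
at size 3, {2, 3, 4} reaches all 10 outcomes; every lexicographically earlier size-3 subset fails
Answer: 3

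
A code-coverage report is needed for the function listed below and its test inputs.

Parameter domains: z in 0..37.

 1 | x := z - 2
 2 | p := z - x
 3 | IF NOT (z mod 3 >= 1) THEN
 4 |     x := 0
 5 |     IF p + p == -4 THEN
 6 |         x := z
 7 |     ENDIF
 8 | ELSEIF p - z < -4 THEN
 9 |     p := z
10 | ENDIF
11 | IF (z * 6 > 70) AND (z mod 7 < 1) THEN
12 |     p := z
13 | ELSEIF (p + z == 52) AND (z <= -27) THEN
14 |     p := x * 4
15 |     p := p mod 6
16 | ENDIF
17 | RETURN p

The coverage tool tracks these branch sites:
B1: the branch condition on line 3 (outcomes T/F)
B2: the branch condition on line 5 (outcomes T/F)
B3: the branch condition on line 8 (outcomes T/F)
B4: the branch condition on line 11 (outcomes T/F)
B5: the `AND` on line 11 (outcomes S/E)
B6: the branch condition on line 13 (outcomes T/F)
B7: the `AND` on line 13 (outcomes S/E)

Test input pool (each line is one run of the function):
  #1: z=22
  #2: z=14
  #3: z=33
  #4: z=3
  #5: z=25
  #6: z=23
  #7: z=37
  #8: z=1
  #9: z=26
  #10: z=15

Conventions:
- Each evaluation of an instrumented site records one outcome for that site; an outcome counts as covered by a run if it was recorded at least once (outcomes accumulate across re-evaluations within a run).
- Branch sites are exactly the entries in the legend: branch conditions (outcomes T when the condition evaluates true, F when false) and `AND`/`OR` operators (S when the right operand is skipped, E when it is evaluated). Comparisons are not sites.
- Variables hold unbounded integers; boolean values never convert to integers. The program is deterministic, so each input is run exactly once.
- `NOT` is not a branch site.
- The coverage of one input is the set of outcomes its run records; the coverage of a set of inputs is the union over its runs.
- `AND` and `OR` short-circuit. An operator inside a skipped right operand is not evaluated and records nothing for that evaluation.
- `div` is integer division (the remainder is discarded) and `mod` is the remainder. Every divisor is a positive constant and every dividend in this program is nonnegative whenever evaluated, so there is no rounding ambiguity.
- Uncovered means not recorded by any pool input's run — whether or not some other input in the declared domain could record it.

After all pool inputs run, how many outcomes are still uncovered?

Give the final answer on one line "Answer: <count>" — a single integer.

input #1, z=22: outcomes B1=F, B3=T, B4=F, B5=E, B6=F, B7=S
input #2, z=14: outcomes B1=F, B3=T, B4=T, B5=E
input #3, z=33: outcomes B1=T, B2=F, B4=F, B5=E, B6=F, B7=S
input #4, z=3: outcomes B1=T, B2=F, B4=F, B5=S, B6=F, B7=S
input #5, z=25: outcomes B1=F, B3=T, B4=F, B5=E, B6=F, B7=S
input #6, z=23: outcomes B1=F, B3=T, B4=F, B5=E, B6=F, B7=S
input #7, z=37: outcomes B1=F, B3=T, B4=F, B5=E, B6=F, B7=S
input #8, z=1: outcomes B1=F, B3=F, B4=F, B5=S, B6=F, B7=S
input #9, z=26: outcomes B1=F, B3=T, B4=F, B5=E, B6=F, B7=E
input #10, z=15: outcomes B1=T, B2=F, B4=F, B5=E, B6=F, B7=S
union over the pool: B1=T, B1=F, B2=F, B3=T, B3=F, B4=T, B4=F, B5=S, B5=E, B6=F, B7=S, B7=E
uncovered (2 of 14): B2=T, B6=T

Answer: 2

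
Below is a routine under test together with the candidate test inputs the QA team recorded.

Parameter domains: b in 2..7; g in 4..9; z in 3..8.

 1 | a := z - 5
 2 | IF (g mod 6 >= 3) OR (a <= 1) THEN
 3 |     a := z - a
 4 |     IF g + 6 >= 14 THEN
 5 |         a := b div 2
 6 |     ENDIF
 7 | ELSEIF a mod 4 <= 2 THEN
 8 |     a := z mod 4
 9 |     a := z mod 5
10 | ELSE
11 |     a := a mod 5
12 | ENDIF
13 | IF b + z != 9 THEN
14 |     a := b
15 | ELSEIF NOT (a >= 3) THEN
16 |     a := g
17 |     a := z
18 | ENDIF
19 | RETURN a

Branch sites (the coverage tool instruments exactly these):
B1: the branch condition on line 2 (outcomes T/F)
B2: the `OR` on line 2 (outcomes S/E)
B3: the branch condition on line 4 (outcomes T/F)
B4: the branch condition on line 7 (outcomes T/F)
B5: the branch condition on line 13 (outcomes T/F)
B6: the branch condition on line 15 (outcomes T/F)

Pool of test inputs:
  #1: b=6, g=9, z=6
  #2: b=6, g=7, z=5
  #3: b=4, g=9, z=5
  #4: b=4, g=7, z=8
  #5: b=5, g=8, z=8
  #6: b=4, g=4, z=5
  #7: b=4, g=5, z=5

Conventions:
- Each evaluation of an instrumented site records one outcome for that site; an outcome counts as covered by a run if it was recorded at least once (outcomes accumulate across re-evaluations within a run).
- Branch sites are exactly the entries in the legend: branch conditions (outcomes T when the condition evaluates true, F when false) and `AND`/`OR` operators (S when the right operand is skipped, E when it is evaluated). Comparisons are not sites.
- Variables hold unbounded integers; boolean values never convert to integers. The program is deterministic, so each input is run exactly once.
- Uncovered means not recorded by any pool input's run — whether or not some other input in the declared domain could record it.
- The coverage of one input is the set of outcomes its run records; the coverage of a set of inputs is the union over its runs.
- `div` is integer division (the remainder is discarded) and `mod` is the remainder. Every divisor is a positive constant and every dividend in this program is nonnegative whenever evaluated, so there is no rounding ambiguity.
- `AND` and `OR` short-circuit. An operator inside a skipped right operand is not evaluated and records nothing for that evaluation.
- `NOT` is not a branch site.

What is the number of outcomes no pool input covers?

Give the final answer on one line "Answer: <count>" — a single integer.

run #1 (b=6, g=9, z=6) runs B2->S, B1->T, B3->T, B5->T; records B1=T, B2=S, B3=T, B5=T
run #2 (b=6, g=7, z=5) runs B2->E, B1->T, B3->F, B5->T; records B1=T, B2=E, B3=F, B5=T
run #3 (b=4, g=9, z=5) runs B2->S, B1->T, B3->T, B5->F, B6->T; records B1=T, B2=S, B3=T, B5=F, B6=T
run #4 (b=4, g=7, z=8) runs B2->E, B1->F, B4->F, B5->T; records B1=F, B2=E, B4=F, B5=T
run #5 (b=5, g=8, z=8) runs B2->E, B1->F, B4->F, B5->T; records B1=F, B2=E, B4=F, B5=T
run #6 (b=4, g=4, z=5) runs B2->S, B1->T, B3->F, B5->F, B6->F; records B1=T, B2=S, B3=F, B5=F, B6=F
run #7 (b=4, g=5, z=5) runs B2->S, B1->T, B3->F, B5->F, B6->F; records B1=T, B2=S, B3=F, B5=F, B6=F
union over the pool: B1=T, B1=F, B2=S, B2=E, B3=T, B3=F, B4=F, B5=T, B5=F, B6=T, B6=F
uncovered (1 of 12): B4=T

Answer: 1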